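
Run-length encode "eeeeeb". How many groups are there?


Input: eeeeeb
Scanning for consecutive runs:
  Group 1: 'e' x 5 (positions 0-4)
  Group 2: 'b' x 1 (positions 5-5)
Total groups: 2

2


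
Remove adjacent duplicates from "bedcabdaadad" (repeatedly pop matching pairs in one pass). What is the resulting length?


Input: bedcabdaadad
Stack-based adjacent duplicate removal:
  Read 'b': push. Stack: b
  Read 'e': push. Stack: be
  Read 'd': push. Stack: bed
  Read 'c': push. Stack: bedc
  Read 'a': push. Stack: bedca
  Read 'b': push. Stack: bedcab
  Read 'd': push. Stack: bedcabd
  Read 'a': push. Stack: bedcabda
  Read 'a': matches stack top 'a' => pop. Stack: bedcabd
  Read 'd': matches stack top 'd' => pop. Stack: bedcab
  Read 'a': push. Stack: bedcaba
  Read 'd': push. Stack: bedcabad
Final stack: "bedcabad" (length 8)

8


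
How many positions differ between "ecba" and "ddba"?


Comparing "ecba" and "ddba" position by position:
  Position 0: 'e' vs 'd' => DIFFER
  Position 1: 'c' vs 'd' => DIFFER
  Position 2: 'b' vs 'b' => same
  Position 3: 'a' vs 'a' => same
Positions that differ: 2

2


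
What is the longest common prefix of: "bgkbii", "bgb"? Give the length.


Words: bgkbii, bgb
  Position 0: all 'b' => match
  Position 1: all 'g' => match
  Position 2: ('k', 'b') => mismatch, stop
LCP = "bg" (length 2)

2


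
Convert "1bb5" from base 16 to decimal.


Input: "1bb5" in base 16
Positional expansion:
  Digit '1' (value 1) x 16^3 = 4096
  Digit 'b' (value 11) x 16^2 = 2816
  Digit 'b' (value 11) x 16^1 = 176
  Digit '5' (value 5) x 16^0 = 5
Sum = 7093

7093


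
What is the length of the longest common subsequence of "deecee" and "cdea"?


LCS of "deecee" and "cdea"
DP table:
           c    d    e    a
      0    0    0    0    0
  d   0    0    1    1    1
  e   0    0    1    2    2
  e   0    0    1    2    2
  c   0    1    1    2    2
  e   0    1    1    2    2
  e   0    1    1    2    2
LCS length = dp[6][4] = 2

2


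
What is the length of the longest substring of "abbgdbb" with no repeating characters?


Input: "abbgdbb"
Sliding window (track last position of each char):
  Position 0 ('a'): window [0,0] length 1 -- new best
  Position 1 ('b'): window [0,1] length 2 -- new best
  Position 2 ('b'): repeat (last at 1), move window start to 2
  Position 2 ('b'): window [2,2] length 1
  Position 3 ('g'): window [2,3] length 2
  Position 4 ('d'): window [2,4] length 3 -- new best
  Position 5 ('b'): repeat (last at 2), move window start to 3
  Position 5 ('b'): window [3,5] length 3
  Position 6 ('b'): repeat (last at 5), move window start to 6
  Position 6 ('b'): window [6,6] length 1
Longest substring with no repeats: "bgd" with length 3

3


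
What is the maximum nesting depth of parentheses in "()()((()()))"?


Input: "()()((()()))"
Tracking depth:
  Position 0 '(': depth becomes 1
  Position 1 ')': depth becomes 0
  Position 2 '(': depth becomes 1
  Position 3 ')': depth becomes 0
  Position 4 '(': depth becomes 1
  Position 5 '(': depth becomes 2
  Position 6 '(': depth becomes 3
  Position 7 ')': depth becomes 2
  Position 8 '(': depth becomes 3
  Position 9 ')': depth becomes 2
  Position 10 ')': depth becomes 1
  Position 11 ')': depth becomes 0
Maximum depth reached: 3

3


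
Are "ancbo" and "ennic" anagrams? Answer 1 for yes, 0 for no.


Strings: "ancbo", "ennic"
Sorted first:  abcno
Sorted second: ceinn
Differ at position 0: 'a' vs 'c' => not anagrams

0


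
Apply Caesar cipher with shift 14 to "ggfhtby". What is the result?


Caesar cipher: shift "ggfhtby" by 14
  'g' (pos 6) + 14 = pos 20 = 'u'
  'g' (pos 6) + 14 = pos 20 = 'u'
  'f' (pos 5) + 14 = pos 19 = 't'
  'h' (pos 7) + 14 = pos 21 = 'v'
  't' (pos 19) + 14 = pos 7 = 'h'
  'b' (pos 1) + 14 = pos 15 = 'p'
  'y' (pos 24) + 14 = pos 12 = 'm'
Result: uutvhpm

uutvhpm


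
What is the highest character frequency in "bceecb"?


Input: bceecb
Character counts:
  'b': 2
  'c': 2
  'e': 2
Maximum frequency: 2

2


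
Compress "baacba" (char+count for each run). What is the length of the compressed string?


Input: baacba
Runs:
  'b' x 1 => "b1"
  'a' x 2 => "a2"
  'c' x 1 => "c1"
  'b' x 1 => "b1"
  'a' x 1 => "a1"
Compressed: "b1a2c1b1a1"
Compressed length: 10

10


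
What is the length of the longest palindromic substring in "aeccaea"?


Input: "aeccaea"
Checking substrings for palindromes:
  [4:7] "aea" (len 3) => palindrome
  [2:4] "cc" (len 2) => palindrome
Longest palindromic substring: "aea" with length 3

3


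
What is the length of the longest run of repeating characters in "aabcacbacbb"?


Input: "aabcacbacbb"
Scanning for longest run:
  Position 1 ('a'): continues run of 'a', length=2
  Position 2 ('b'): new char, reset run to 1
  Position 3 ('c'): new char, reset run to 1
  Position 4 ('a'): new char, reset run to 1
  Position 5 ('c'): new char, reset run to 1
  Position 6 ('b'): new char, reset run to 1
  Position 7 ('a'): new char, reset run to 1
  Position 8 ('c'): new char, reset run to 1
  Position 9 ('b'): new char, reset run to 1
  Position 10 ('b'): continues run of 'b', length=2
Longest run: 'a' with length 2

2


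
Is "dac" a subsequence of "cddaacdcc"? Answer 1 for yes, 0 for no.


Check if "dac" is a subsequence of "cddaacdcc"
Greedy scan:
  Position 0 ('c'): no match needed
  Position 1 ('d'): matches sub[0] = 'd'
  Position 2 ('d'): no match needed
  Position 3 ('a'): matches sub[1] = 'a'
  Position 4 ('a'): no match needed
  Position 5 ('c'): matches sub[2] = 'c'
  Position 6 ('d'): no match needed
  Position 7 ('c'): no match needed
  Position 8 ('c'): no match needed
All 3 characters matched => is a subsequence

1


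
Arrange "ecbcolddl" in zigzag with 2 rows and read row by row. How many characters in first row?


Zigzag "ecbcolddl" into 2 rows:
Placing characters:
  'e' => row 0
  'c' => row 1
  'b' => row 0
  'c' => row 1
  'o' => row 0
  'l' => row 1
  'd' => row 0
  'd' => row 1
  'l' => row 0
Rows:
  Row 0: "ebodl"
  Row 1: "ccld"
First row length: 5

5


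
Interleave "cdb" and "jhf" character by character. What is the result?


Interleaving "cdb" and "jhf":
  Position 0: 'c' from first, 'j' from second => "cj"
  Position 1: 'd' from first, 'h' from second => "dh"
  Position 2: 'b' from first, 'f' from second => "bf"
Result: cjdhbf

cjdhbf


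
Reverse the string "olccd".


Input: olccd
Reading characters right to left:
  Position 4: 'd'
  Position 3: 'c'
  Position 2: 'c'
  Position 1: 'l'
  Position 0: 'o'
Reversed: dcclo

dcclo


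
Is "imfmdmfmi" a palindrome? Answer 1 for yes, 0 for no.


Input: imfmdmfmi
Reversed: imfmdmfmi
  Compare pos 0 ('i') with pos 8 ('i'): match
  Compare pos 1 ('m') with pos 7 ('m'): match
  Compare pos 2 ('f') with pos 6 ('f'): match
  Compare pos 3 ('m') with pos 5 ('m'): match
Result: palindrome

1


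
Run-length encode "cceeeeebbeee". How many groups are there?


Input: cceeeeebbeee
Scanning for consecutive runs:
  Group 1: 'c' x 2 (positions 0-1)
  Group 2: 'e' x 5 (positions 2-6)
  Group 3: 'b' x 2 (positions 7-8)
  Group 4: 'e' x 3 (positions 9-11)
Total groups: 4

4


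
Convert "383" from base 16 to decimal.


Input: "383" in base 16
Positional expansion:
  Digit '3' (value 3) x 16^2 = 768
  Digit '8' (value 8) x 16^1 = 128
  Digit '3' (value 3) x 16^0 = 3
Sum = 899

899


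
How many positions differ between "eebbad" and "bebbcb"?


Comparing "eebbad" and "bebbcb" position by position:
  Position 0: 'e' vs 'b' => DIFFER
  Position 1: 'e' vs 'e' => same
  Position 2: 'b' vs 'b' => same
  Position 3: 'b' vs 'b' => same
  Position 4: 'a' vs 'c' => DIFFER
  Position 5: 'd' vs 'b' => DIFFER
Positions that differ: 3

3


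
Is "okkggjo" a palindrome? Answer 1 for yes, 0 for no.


Input: okkggjo
Reversed: ojggkko
  Compare pos 0 ('o') with pos 6 ('o'): match
  Compare pos 1 ('k') with pos 5 ('j'): MISMATCH
  Compare pos 2 ('k') with pos 4 ('g'): MISMATCH
Result: not a palindrome

0


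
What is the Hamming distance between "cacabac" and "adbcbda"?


Comparing "cacabac" and "adbcbda" position by position:
  Position 0: 'c' vs 'a' => differ
  Position 1: 'a' vs 'd' => differ
  Position 2: 'c' vs 'b' => differ
  Position 3: 'a' vs 'c' => differ
  Position 4: 'b' vs 'b' => same
  Position 5: 'a' vs 'd' => differ
  Position 6: 'c' vs 'a' => differ
Total differences (Hamming distance): 6

6


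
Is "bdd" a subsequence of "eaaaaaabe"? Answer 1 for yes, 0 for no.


Check if "bdd" is a subsequence of "eaaaaaabe"
Greedy scan:
  Position 0 ('e'): no match needed
  Position 1 ('a'): no match needed
  Position 2 ('a'): no match needed
  Position 3 ('a'): no match needed
  Position 4 ('a'): no match needed
  Position 5 ('a'): no match needed
  Position 6 ('a'): no match needed
  Position 7 ('b'): matches sub[0] = 'b'
  Position 8 ('e'): no match needed
Only matched 1/3 characters => not a subsequence

0


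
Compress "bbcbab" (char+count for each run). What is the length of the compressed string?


Input: bbcbab
Runs:
  'b' x 2 => "b2"
  'c' x 1 => "c1"
  'b' x 1 => "b1"
  'a' x 1 => "a1"
  'b' x 1 => "b1"
Compressed: "b2c1b1a1b1"
Compressed length: 10

10


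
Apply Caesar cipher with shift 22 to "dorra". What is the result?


Caesar cipher: shift "dorra" by 22
  'd' (pos 3) + 22 = pos 25 = 'z'
  'o' (pos 14) + 22 = pos 10 = 'k'
  'r' (pos 17) + 22 = pos 13 = 'n'
  'r' (pos 17) + 22 = pos 13 = 'n'
  'a' (pos 0) + 22 = pos 22 = 'w'
Result: zknnw

zknnw


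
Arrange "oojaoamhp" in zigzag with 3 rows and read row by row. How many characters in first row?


Zigzag "oojaoamhp" into 3 rows:
Placing characters:
  'o' => row 0
  'o' => row 1
  'j' => row 2
  'a' => row 1
  'o' => row 0
  'a' => row 1
  'm' => row 2
  'h' => row 1
  'p' => row 0
Rows:
  Row 0: "oop"
  Row 1: "oaah"
  Row 2: "jm"
First row length: 3

3


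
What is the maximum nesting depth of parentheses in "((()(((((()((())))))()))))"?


Input: "((()(((((()((())))))()))))"
Tracking depth:
  Position 0 '(': depth becomes 1
  Position 1 '(': depth becomes 2
  Position 2 '(': depth becomes 3
  Position 3 ')': depth becomes 2
  Position 4 '(': depth becomes 3
  Position 5 '(': depth becomes 4
  Position 6 '(': depth becomes 5
  Position 7 '(': depth becomes 6
  Position 8 '(': depth becomes 7
  Position 9 '(': depth becomes 8
  Position 10 ')': depth becomes 7
  Position 11 '(': depth becomes 8
  Position 12 '(': depth becomes 9
  Position 13 '(': depth becomes 10
  Position 14 ')': depth becomes 9
  Position 15 ')': depth becomes 8
  Position 16 ')': depth becomes 7
  Position 17 ')': depth becomes 6
  Position 18 ')': depth becomes 5
  Position 19 ')': depth becomes 4
  Position 20 '(': depth becomes 5
  Position 21 ')': depth becomes 4
  Position 22 ')': depth becomes 3
  Position 23 ')': depth becomes 2
  Position 24 ')': depth becomes 1
  Position 25 ')': depth becomes 0
Maximum depth reached: 10

10


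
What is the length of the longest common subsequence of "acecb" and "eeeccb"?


LCS of "acecb" and "eeeccb"
DP table:
           e    e    e    c    c    b
      0    0    0    0    0    0    0
  a   0    0    0    0    0    0    0
  c   0    0    0    0    1    1    1
  e   0    1    1    1    1    1    1
  c   0    1    1    1    2    2    2
  b   0    1    1    1    2    2    3
LCS length = dp[5][6] = 3

3


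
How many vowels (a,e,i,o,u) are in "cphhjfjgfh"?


Input: cphhjfjgfh
Checking each character:
  'c' at position 0: consonant
  'p' at position 1: consonant
  'h' at position 2: consonant
  'h' at position 3: consonant
  'j' at position 4: consonant
  'f' at position 5: consonant
  'j' at position 6: consonant
  'g' at position 7: consonant
  'f' at position 8: consonant
  'h' at position 9: consonant
Total vowels: 0

0


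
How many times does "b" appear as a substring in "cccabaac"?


Searching for "b" in "cccabaac"
Scanning each position:
  Position 0: "c" => no
  Position 1: "c" => no
  Position 2: "c" => no
  Position 3: "a" => no
  Position 4: "b" => MATCH
  Position 5: "a" => no
  Position 6: "a" => no
  Position 7: "c" => no
Total occurrences: 1

1


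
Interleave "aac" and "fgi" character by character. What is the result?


Interleaving "aac" and "fgi":
  Position 0: 'a' from first, 'f' from second => "af"
  Position 1: 'a' from first, 'g' from second => "ag"
  Position 2: 'c' from first, 'i' from second => "ci"
Result: afagci

afagci


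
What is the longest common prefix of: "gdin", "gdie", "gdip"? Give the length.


Words: gdin, gdie, gdip
  Position 0: all 'g' => match
  Position 1: all 'd' => match
  Position 2: all 'i' => match
  Position 3: ('n', 'e', 'p') => mismatch, stop
LCP = "gdi" (length 3)

3


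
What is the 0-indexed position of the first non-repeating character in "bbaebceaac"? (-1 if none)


Input: bbaebceaac
Character frequencies:
  'a': 3
  'b': 3
  'c': 2
  'e': 2
Scanning left to right for freq == 1:
  Position 0 ('b'): freq=3, skip
  Position 1 ('b'): freq=3, skip
  Position 2 ('a'): freq=3, skip
  Position 3 ('e'): freq=2, skip
  Position 4 ('b'): freq=3, skip
  Position 5 ('c'): freq=2, skip
  Position 6 ('e'): freq=2, skip
  Position 7 ('a'): freq=3, skip
  Position 8 ('a'): freq=3, skip
  Position 9 ('c'): freq=2, skip
  No unique character found => answer = -1

-1


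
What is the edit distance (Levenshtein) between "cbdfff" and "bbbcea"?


Computing edit distance: "cbdfff" -> "bbbcea"
DP table:
           b    b    b    c    e    a
      0    1    2    3    4    5    6
  c   1    1    2    3    3    4    5
  b   2    1    1    2    3    4    5
  d   3    2    2    2    3    4    5
  f   4    3    3    3    3    4    5
  f   5    4    4    4    4    4    5
  f   6    5    5    5    5    5    5
Edit distance = dp[6][6] = 5

5


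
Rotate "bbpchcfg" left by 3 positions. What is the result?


Input: "bbpchcfg", rotate left by 3
First 3 characters: "bbp"
Remaining characters: "chcfg"
Concatenate remaining + first: "chcfg" + "bbp" = "chcfgbbp"

chcfgbbp


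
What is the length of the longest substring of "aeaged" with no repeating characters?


Input: "aeaged"
Sliding window (track last position of each char):
  Position 0 ('a'): window [0,0] length 1 -- new best
  Position 1 ('e'): window [0,1] length 2 -- new best
  Position 2 ('a'): repeat (last at 0), move window start to 1
  Position 2 ('a'): window [1,2] length 2
  Position 3 ('g'): window [1,3] length 3 -- new best
  Position 4 ('e'): repeat (last at 1), move window start to 2
  Position 4 ('e'): window [2,4] length 3
  Position 5 ('d'): window [2,5] length 4 -- new best
Longest substring with no repeats: "aged" with length 4

4


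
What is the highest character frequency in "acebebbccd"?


Input: acebebbccd
Character counts:
  'a': 1
  'b': 3
  'c': 3
  'd': 1
  'e': 2
Maximum frequency: 3

3


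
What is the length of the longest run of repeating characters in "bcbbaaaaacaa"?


Input: "bcbbaaaaacaa"
Scanning for longest run:
  Position 1 ('c'): new char, reset run to 1
  Position 2 ('b'): new char, reset run to 1
  Position 3 ('b'): continues run of 'b', length=2
  Position 4 ('a'): new char, reset run to 1
  Position 5 ('a'): continues run of 'a', length=2
  Position 6 ('a'): continues run of 'a', length=3
  Position 7 ('a'): continues run of 'a', length=4
  Position 8 ('a'): continues run of 'a', length=5
  Position 9 ('c'): new char, reset run to 1
  Position 10 ('a'): new char, reset run to 1
  Position 11 ('a'): continues run of 'a', length=2
Longest run: 'a' with length 5

5


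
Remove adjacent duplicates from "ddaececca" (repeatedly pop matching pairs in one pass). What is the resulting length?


Input: ddaececca
Stack-based adjacent duplicate removal:
  Read 'd': push. Stack: d
  Read 'd': matches stack top 'd' => pop. Stack: (empty)
  Read 'a': push. Stack: a
  Read 'e': push. Stack: ae
  Read 'c': push. Stack: aec
  Read 'e': push. Stack: aece
  Read 'c': push. Stack: aecec
  Read 'c': matches stack top 'c' => pop. Stack: aece
  Read 'a': push. Stack: aecea
Final stack: "aecea" (length 5)

5


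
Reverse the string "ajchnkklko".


Input: ajchnkklko
Reading characters right to left:
  Position 9: 'o'
  Position 8: 'k'
  Position 7: 'l'
  Position 6: 'k'
  Position 5: 'k'
  Position 4: 'n'
  Position 3: 'h'
  Position 2: 'c'
  Position 1: 'j'
  Position 0: 'a'
Reversed: oklkknhcja

oklkknhcja


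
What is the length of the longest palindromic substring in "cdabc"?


Input: "cdabc"
Checking substrings for palindromes:
  No multi-char palindromic substrings found
Longest palindromic substring: "c" with length 1

1


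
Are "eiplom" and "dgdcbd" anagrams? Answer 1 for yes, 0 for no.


Strings: "eiplom", "dgdcbd"
Sorted first:  eilmop
Sorted second: bcdddg
Differ at position 0: 'e' vs 'b' => not anagrams

0


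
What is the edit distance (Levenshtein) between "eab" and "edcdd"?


Computing edit distance: "eab" -> "edcdd"
DP table:
           e    d    c    d    d
      0    1    2    3    4    5
  e   1    0    1    2    3    4
  a   2    1    1    2    3    4
  b   3    2    2    2    3    4
Edit distance = dp[3][5] = 4

4


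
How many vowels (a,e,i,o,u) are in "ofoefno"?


Input: ofoefno
Checking each character:
  'o' at position 0: vowel (running total: 1)
  'f' at position 1: consonant
  'o' at position 2: vowel (running total: 2)
  'e' at position 3: vowel (running total: 3)
  'f' at position 4: consonant
  'n' at position 5: consonant
  'o' at position 6: vowel (running total: 4)
Total vowels: 4

4


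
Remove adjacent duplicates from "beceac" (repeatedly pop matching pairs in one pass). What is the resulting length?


Input: beceac
Stack-based adjacent duplicate removal:
  Read 'b': push. Stack: b
  Read 'e': push. Stack: be
  Read 'c': push. Stack: bec
  Read 'e': push. Stack: bece
  Read 'a': push. Stack: becea
  Read 'c': push. Stack: beceac
Final stack: "beceac" (length 6)

6


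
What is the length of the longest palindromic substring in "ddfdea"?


Input: "ddfdea"
Checking substrings for palindromes:
  [1:4] "dfd" (len 3) => palindrome
  [0:2] "dd" (len 2) => palindrome
Longest palindromic substring: "dfd" with length 3

3


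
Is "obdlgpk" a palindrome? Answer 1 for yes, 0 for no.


Input: obdlgpk
Reversed: kpgldbo
  Compare pos 0 ('o') with pos 6 ('k'): MISMATCH
  Compare pos 1 ('b') with pos 5 ('p'): MISMATCH
  Compare pos 2 ('d') with pos 4 ('g'): MISMATCH
Result: not a palindrome

0


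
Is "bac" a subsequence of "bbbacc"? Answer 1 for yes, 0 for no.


Check if "bac" is a subsequence of "bbbacc"
Greedy scan:
  Position 0 ('b'): matches sub[0] = 'b'
  Position 1 ('b'): no match needed
  Position 2 ('b'): no match needed
  Position 3 ('a'): matches sub[1] = 'a'
  Position 4 ('c'): matches sub[2] = 'c'
  Position 5 ('c'): no match needed
All 3 characters matched => is a subsequence

1


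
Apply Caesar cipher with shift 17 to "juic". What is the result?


Caesar cipher: shift "juic" by 17
  'j' (pos 9) + 17 = pos 0 = 'a'
  'u' (pos 20) + 17 = pos 11 = 'l'
  'i' (pos 8) + 17 = pos 25 = 'z'
  'c' (pos 2) + 17 = pos 19 = 't'
Result: alzt

alzt


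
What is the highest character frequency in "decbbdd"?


Input: decbbdd
Character counts:
  'b': 2
  'c': 1
  'd': 3
  'e': 1
Maximum frequency: 3

3


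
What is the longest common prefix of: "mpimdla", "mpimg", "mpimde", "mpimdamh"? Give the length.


Words: mpimdla, mpimg, mpimde, mpimdamh
  Position 0: all 'm' => match
  Position 1: all 'p' => match
  Position 2: all 'i' => match
  Position 3: all 'm' => match
  Position 4: ('d', 'g', 'd', 'd') => mismatch, stop
LCP = "mpim" (length 4)

4


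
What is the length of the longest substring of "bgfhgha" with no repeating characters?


Input: "bgfhgha"
Sliding window (track last position of each char):
  Position 0 ('b'): window [0,0] length 1 -- new best
  Position 1 ('g'): window [0,1] length 2 -- new best
  Position 2 ('f'): window [0,2] length 3 -- new best
  Position 3 ('h'): window [0,3] length 4 -- new best
  Position 4 ('g'): repeat (last at 1), move window start to 2
  Position 4 ('g'): window [2,4] length 3
  Position 5 ('h'): repeat (last at 3), move window start to 4
  Position 5 ('h'): window [4,5] length 2
  Position 6 ('a'): window [4,6] length 3
Longest substring with no repeats: "bgfh" with length 4

4


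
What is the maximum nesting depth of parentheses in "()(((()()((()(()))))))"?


Input: "()(((()()((()(()))))))"
Tracking depth:
  Position 0 '(': depth becomes 1
  Position 1 ')': depth becomes 0
  Position 2 '(': depth becomes 1
  Position 3 '(': depth becomes 2
  Position 4 '(': depth becomes 3
  Position 5 '(': depth becomes 4
  Position 6 ')': depth becomes 3
  Position 7 '(': depth becomes 4
  Position 8 ')': depth becomes 3
  Position 9 '(': depth becomes 4
  Position 10 '(': depth becomes 5
  Position 11 '(': depth becomes 6
  Position 12 ')': depth becomes 5
  Position 13 '(': depth becomes 6
  Position 14 '(': depth becomes 7
  Position 15 ')': depth becomes 6
  Position 16 ')': depth becomes 5
  Position 17 ')': depth becomes 4
  Position 18 ')': depth becomes 3
  Position 19 ')': depth becomes 2
  Position 20 ')': depth becomes 1
  Position 21 ')': depth becomes 0
Maximum depth reached: 7

7


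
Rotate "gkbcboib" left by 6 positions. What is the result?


Input: "gkbcboib", rotate left by 6
First 6 characters: "gkbcbo"
Remaining characters: "ib"
Concatenate remaining + first: "ib" + "gkbcbo" = "ibgkbcbo"

ibgkbcbo


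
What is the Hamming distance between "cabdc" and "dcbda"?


Comparing "cabdc" and "dcbda" position by position:
  Position 0: 'c' vs 'd' => differ
  Position 1: 'a' vs 'c' => differ
  Position 2: 'b' vs 'b' => same
  Position 3: 'd' vs 'd' => same
  Position 4: 'c' vs 'a' => differ
Total differences (Hamming distance): 3

3


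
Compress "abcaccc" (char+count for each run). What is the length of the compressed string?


Input: abcaccc
Runs:
  'a' x 1 => "a1"
  'b' x 1 => "b1"
  'c' x 1 => "c1"
  'a' x 1 => "a1"
  'c' x 3 => "c3"
Compressed: "a1b1c1a1c3"
Compressed length: 10

10


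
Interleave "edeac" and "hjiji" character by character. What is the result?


Interleaving "edeac" and "hjiji":
  Position 0: 'e' from first, 'h' from second => "eh"
  Position 1: 'd' from first, 'j' from second => "dj"
  Position 2: 'e' from first, 'i' from second => "ei"
  Position 3: 'a' from first, 'j' from second => "aj"
  Position 4: 'c' from first, 'i' from second => "ci"
Result: ehdjeiajci

ehdjeiajci


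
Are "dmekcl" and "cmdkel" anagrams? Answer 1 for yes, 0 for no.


Strings: "dmekcl", "cmdkel"
Sorted first:  cdeklm
Sorted second: cdeklm
Sorted forms match => anagrams

1


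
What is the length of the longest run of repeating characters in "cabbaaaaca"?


Input: "cabbaaaaca"
Scanning for longest run:
  Position 1 ('a'): new char, reset run to 1
  Position 2 ('b'): new char, reset run to 1
  Position 3 ('b'): continues run of 'b', length=2
  Position 4 ('a'): new char, reset run to 1
  Position 5 ('a'): continues run of 'a', length=2
  Position 6 ('a'): continues run of 'a', length=3
  Position 7 ('a'): continues run of 'a', length=4
  Position 8 ('c'): new char, reset run to 1
  Position 9 ('a'): new char, reset run to 1
Longest run: 'a' with length 4

4


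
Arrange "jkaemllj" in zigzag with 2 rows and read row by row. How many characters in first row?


Zigzag "jkaemllj" into 2 rows:
Placing characters:
  'j' => row 0
  'k' => row 1
  'a' => row 0
  'e' => row 1
  'm' => row 0
  'l' => row 1
  'l' => row 0
  'j' => row 1
Rows:
  Row 0: "jaml"
  Row 1: "kelj"
First row length: 4

4


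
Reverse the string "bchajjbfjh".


Input: bchajjbfjh
Reading characters right to left:
  Position 9: 'h'
  Position 8: 'j'
  Position 7: 'f'
  Position 6: 'b'
  Position 5: 'j'
  Position 4: 'j'
  Position 3: 'a'
  Position 2: 'h'
  Position 1: 'c'
  Position 0: 'b'
Reversed: hjfbjjahcb

hjfbjjahcb


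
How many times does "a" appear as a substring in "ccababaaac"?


Searching for "a" in "ccababaaac"
Scanning each position:
  Position 0: "c" => no
  Position 1: "c" => no
  Position 2: "a" => MATCH
  Position 3: "b" => no
  Position 4: "a" => MATCH
  Position 5: "b" => no
  Position 6: "a" => MATCH
  Position 7: "a" => MATCH
  Position 8: "a" => MATCH
  Position 9: "c" => no
Total occurrences: 5

5


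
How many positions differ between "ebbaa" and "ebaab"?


Comparing "ebbaa" and "ebaab" position by position:
  Position 0: 'e' vs 'e' => same
  Position 1: 'b' vs 'b' => same
  Position 2: 'b' vs 'a' => DIFFER
  Position 3: 'a' vs 'a' => same
  Position 4: 'a' vs 'b' => DIFFER
Positions that differ: 2

2


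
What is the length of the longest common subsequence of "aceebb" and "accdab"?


LCS of "aceebb" and "accdab"
DP table:
           a    c    c    d    a    b
      0    0    0    0    0    0    0
  a   0    1    1    1    1    1    1
  c   0    1    2    2    2    2    2
  e   0    1    2    2    2    2    2
  e   0    1    2    2    2    2    2
  b   0    1    2    2    2    2    3
  b   0    1    2    2    2    2    3
LCS length = dp[6][6] = 3

3


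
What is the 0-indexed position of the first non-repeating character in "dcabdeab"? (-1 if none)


Input: dcabdeab
Character frequencies:
  'a': 2
  'b': 2
  'c': 1
  'd': 2
  'e': 1
Scanning left to right for freq == 1:
  Position 0 ('d'): freq=2, skip
  Position 1 ('c'): unique! => answer = 1

1


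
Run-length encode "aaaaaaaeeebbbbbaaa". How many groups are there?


Input: aaaaaaaeeebbbbbaaa
Scanning for consecutive runs:
  Group 1: 'a' x 7 (positions 0-6)
  Group 2: 'e' x 3 (positions 7-9)
  Group 3: 'b' x 5 (positions 10-14)
  Group 4: 'a' x 3 (positions 15-17)
Total groups: 4

4


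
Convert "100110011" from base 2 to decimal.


Input: "100110011" in base 2
Positional expansion:
  Digit '1' (value 1) x 2^8 = 256
  Digit '0' (value 0) x 2^7 = 0
  Digit '0' (value 0) x 2^6 = 0
  Digit '1' (value 1) x 2^5 = 32
  Digit '1' (value 1) x 2^4 = 16
  Digit '0' (value 0) x 2^3 = 0
  Digit '0' (value 0) x 2^2 = 0
  Digit '1' (value 1) x 2^1 = 2
  Digit '1' (value 1) x 2^0 = 1
Sum = 307

307


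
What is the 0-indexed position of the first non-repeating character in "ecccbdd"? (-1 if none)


Input: ecccbdd
Character frequencies:
  'b': 1
  'c': 3
  'd': 2
  'e': 1
Scanning left to right for freq == 1:
  Position 0 ('e'): unique! => answer = 0

0


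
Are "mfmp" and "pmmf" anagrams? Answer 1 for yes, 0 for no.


Strings: "mfmp", "pmmf"
Sorted first:  fmmp
Sorted second: fmmp
Sorted forms match => anagrams

1


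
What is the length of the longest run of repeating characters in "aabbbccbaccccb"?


Input: "aabbbccbaccccb"
Scanning for longest run:
  Position 1 ('a'): continues run of 'a', length=2
  Position 2 ('b'): new char, reset run to 1
  Position 3 ('b'): continues run of 'b', length=2
  Position 4 ('b'): continues run of 'b', length=3
  Position 5 ('c'): new char, reset run to 1
  Position 6 ('c'): continues run of 'c', length=2
  Position 7 ('b'): new char, reset run to 1
  Position 8 ('a'): new char, reset run to 1
  Position 9 ('c'): new char, reset run to 1
  Position 10 ('c'): continues run of 'c', length=2
  Position 11 ('c'): continues run of 'c', length=3
  Position 12 ('c'): continues run of 'c', length=4
  Position 13 ('b'): new char, reset run to 1
Longest run: 'c' with length 4

4


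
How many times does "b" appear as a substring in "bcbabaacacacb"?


Searching for "b" in "bcbabaacacacb"
Scanning each position:
  Position 0: "b" => MATCH
  Position 1: "c" => no
  Position 2: "b" => MATCH
  Position 3: "a" => no
  Position 4: "b" => MATCH
  Position 5: "a" => no
  Position 6: "a" => no
  Position 7: "c" => no
  Position 8: "a" => no
  Position 9: "c" => no
  Position 10: "a" => no
  Position 11: "c" => no
  Position 12: "b" => MATCH
Total occurrences: 4

4


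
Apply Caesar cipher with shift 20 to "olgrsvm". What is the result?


Caesar cipher: shift "olgrsvm" by 20
  'o' (pos 14) + 20 = pos 8 = 'i'
  'l' (pos 11) + 20 = pos 5 = 'f'
  'g' (pos 6) + 20 = pos 0 = 'a'
  'r' (pos 17) + 20 = pos 11 = 'l'
  's' (pos 18) + 20 = pos 12 = 'm'
  'v' (pos 21) + 20 = pos 15 = 'p'
  'm' (pos 12) + 20 = pos 6 = 'g'
Result: ifalmpg

ifalmpg


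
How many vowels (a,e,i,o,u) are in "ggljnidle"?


Input: ggljnidle
Checking each character:
  'g' at position 0: consonant
  'g' at position 1: consonant
  'l' at position 2: consonant
  'j' at position 3: consonant
  'n' at position 4: consonant
  'i' at position 5: vowel (running total: 1)
  'd' at position 6: consonant
  'l' at position 7: consonant
  'e' at position 8: vowel (running total: 2)
Total vowels: 2

2


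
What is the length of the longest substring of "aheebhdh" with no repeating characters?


Input: "aheebhdh"
Sliding window (track last position of each char):
  Position 0 ('a'): window [0,0] length 1 -- new best
  Position 1 ('h'): window [0,1] length 2 -- new best
  Position 2 ('e'): window [0,2] length 3 -- new best
  Position 3 ('e'): repeat (last at 2), move window start to 3
  Position 3 ('e'): window [3,3] length 1
  Position 4 ('b'): window [3,4] length 2
  Position 5 ('h'): window [3,5] length 3
  Position 6 ('d'): window [3,6] length 4 -- new best
  Position 7 ('h'): repeat (last at 5), move window start to 6
  Position 7 ('h'): window [6,7] length 2
Longest substring with no repeats: "ebhd" with length 4

4


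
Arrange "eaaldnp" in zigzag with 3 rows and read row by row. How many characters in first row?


Zigzag "eaaldnp" into 3 rows:
Placing characters:
  'e' => row 0
  'a' => row 1
  'a' => row 2
  'l' => row 1
  'd' => row 0
  'n' => row 1
  'p' => row 2
Rows:
  Row 0: "ed"
  Row 1: "aln"
  Row 2: "ap"
First row length: 2

2


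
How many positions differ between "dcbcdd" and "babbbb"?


Comparing "dcbcdd" and "babbbb" position by position:
  Position 0: 'd' vs 'b' => DIFFER
  Position 1: 'c' vs 'a' => DIFFER
  Position 2: 'b' vs 'b' => same
  Position 3: 'c' vs 'b' => DIFFER
  Position 4: 'd' vs 'b' => DIFFER
  Position 5: 'd' vs 'b' => DIFFER
Positions that differ: 5

5


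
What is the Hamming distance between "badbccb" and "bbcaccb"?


Comparing "badbccb" and "bbcaccb" position by position:
  Position 0: 'b' vs 'b' => same
  Position 1: 'a' vs 'b' => differ
  Position 2: 'd' vs 'c' => differ
  Position 3: 'b' vs 'a' => differ
  Position 4: 'c' vs 'c' => same
  Position 5: 'c' vs 'c' => same
  Position 6: 'b' vs 'b' => same
Total differences (Hamming distance): 3

3


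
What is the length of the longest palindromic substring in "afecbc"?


Input: "afecbc"
Checking substrings for palindromes:
  [3:6] "cbc" (len 3) => palindrome
Longest palindromic substring: "cbc" with length 3

3


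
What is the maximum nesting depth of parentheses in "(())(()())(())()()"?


Input: "(())(()())(())()()"
Tracking depth:
  Position 0 '(': depth becomes 1
  Position 1 '(': depth becomes 2
  Position 2 ')': depth becomes 1
  Position 3 ')': depth becomes 0
  Position 4 '(': depth becomes 1
  Position 5 '(': depth becomes 2
  Position 6 ')': depth becomes 1
  Position 7 '(': depth becomes 2
  Position 8 ')': depth becomes 1
  Position 9 ')': depth becomes 0
  Position 10 '(': depth becomes 1
  Position 11 '(': depth becomes 2
  Position 12 ')': depth becomes 1
  Position 13 ')': depth becomes 0
  Position 14 '(': depth becomes 1
  Position 15 ')': depth becomes 0
  Position 16 '(': depth becomes 1
  Position 17 ')': depth becomes 0
Maximum depth reached: 2

2


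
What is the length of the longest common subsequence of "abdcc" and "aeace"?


LCS of "abdcc" and "aeace"
DP table:
           a    e    a    c    e
      0    0    0    0    0    0
  a   0    1    1    1    1    1
  b   0    1    1    1    1    1
  d   0    1    1    1    1    1
  c   0    1    1    1    2    2
  c   0    1    1    1    2    2
LCS length = dp[5][5] = 2

2


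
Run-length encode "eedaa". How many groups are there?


Input: eedaa
Scanning for consecutive runs:
  Group 1: 'e' x 2 (positions 0-1)
  Group 2: 'd' x 1 (positions 2-2)
  Group 3: 'a' x 2 (positions 3-4)
Total groups: 3

3


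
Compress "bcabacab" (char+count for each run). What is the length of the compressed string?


Input: bcabacab
Runs:
  'b' x 1 => "b1"
  'c' x 1 => "c1"
  'a' x 1 => "a1"
  'b' x 1 => "b1"
  'a' x 1 => "a1"
  'c' x 1 => "c1"
  'a' x 1 => "a1"
  'b' x 1 => "b1"
Compressed: "b1c1a1b1a1c1a1b1"
Compressed length: 16

16


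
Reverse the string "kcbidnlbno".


Input: kcbidnlbno
Reading characters right to left:
  Position 9: 'o'
  Position 8: 'n'
  Position 7: 'b'
  Position 6: 'l'
  Position 5: 'n'
  Position 4: 'd'
  Position 3: 'i'
  Position 2: 'b'
  Position 1: 'c'
  Position 0: 'k'
Reversed: onblndibck

onblndibck


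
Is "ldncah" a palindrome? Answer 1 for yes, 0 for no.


Input: ldncah
Reversed: hacndl
  Compare pos 0 ('l') with pos 5 ('h'): MISMATCH
  Compare pos 1 ('d') with pos 4 ('a'): MISMATCH
  Compare pos 2 ('n') with pos 3 ('c'): MISMATCH
Result: not a palindrome

0


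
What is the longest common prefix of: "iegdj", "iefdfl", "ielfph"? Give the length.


Words: iegdj, iefdfl, ielfph
  Position 0: all 'i' => match
  Position 1: all 'e' => match
  Position 2: ('g', 'f', 'l') => mismatch, stop
LCP = "ie" (length 2)

2


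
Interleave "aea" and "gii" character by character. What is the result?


Interleaving "aea" and "gii":
  Position 0: 'a' from first, 'g' from second => "ag"
  Position 1: 'e' from first, 'i' from second => "ei"
  Position 2: 'a' from first, 'i' from second => "ai"
Result: ageiai

ageiai


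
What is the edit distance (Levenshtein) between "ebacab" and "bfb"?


Computing edit distance: "ebacab" -> "bfb"
DP table:
           b    f    b
      0    1    2    3
  e   1    1    2    3
  b   2    1    2    2
  a   3    2    2    3
  c   4    3    3    3
  a   5    4    4    4
  b   6    5    5    4
Edit distance = dp[6][3] = 4

4


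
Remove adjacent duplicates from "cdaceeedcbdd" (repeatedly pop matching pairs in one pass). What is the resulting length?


Input: cdaceeedcbdd
Stack-based adjacent duplicate removal:
  Read 'c': push. Stack: c
  Read 'd': push. Stack: cd
  Read 'a': push. Stack: cda
  Read 'c': push. Stack: cdac
  Read 'e': push. Stack: cdace
  Read 'e': matches stack top 'e' => pop. Stack: cdac
  Read 'e': push. Stack: cdace
  Read 'd': push. Stack: cdaced
  Read 'c': push. Stack: cdacedc
  Read 'b': push. Stack: cdacedcb
  Read 'd': push. Stack: cdacedcbd
  Read 'd': matches stack top 'd' => pop. Stack: cdacedcb
Final stack: "cdacedcb" (length 8)

8


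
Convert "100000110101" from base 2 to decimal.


Input: "100000110101" in base 2
Positional expansion:
  Digit '1' (value 1) x 2^11 = 2048
  Digit '0' (value 0) x 2^10 = 0
  Digit '0' (value 0) x 2^9 = 0
  Digit '0' (value 0) x 2^8 = 0
  Digit '0' (value 0) x 2^7 = 0
  Digit '0' (value 0) x 2^6 = 0
  Digit '1' (value 1) x 2^5 = 32
  Digit '1' (value 1) x 2^4 = 16
  Digit '0' (value 0) x 2^3 = 0
  Digit '1' (value 1) x 2^2 = 4
  Digit '0' (value 0) x 2^1 = 0
  Digit '1' (value 1) x 2^0 = 1
Sum = 2101

2101


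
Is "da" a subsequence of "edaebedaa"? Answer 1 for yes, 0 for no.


Check if "da" is a subsequence of "edaebedaa"
Greedy scan:
  Position 0 ('e'): no match needed
  Position 1 ('d'): matches sub[0] = 'd'
  Position 2 ('a'): matches sub[1] = 'a'
  Position 3 ('e'): no match needed
  Position 4 ('b'): no match needed
  Position 5 ('e'): no match needed
  Position 6 ('d'): no match needed
  Position 7 ('a'): no match needed
  Position 8 ('a'): no match needed
All 2 characters matched => is a subsequence

1


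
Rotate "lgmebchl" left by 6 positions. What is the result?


Input: "lgmebchl", rotate left by 6
First 6 characters: "lgmebc"
Remaining characters: "hl"
Concatenate remaining + first: "hl" + "lgmebc" = "hllgmebc"

hllgmebc


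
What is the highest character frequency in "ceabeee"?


Input: ceabeee
Character counts:
  'a': 1
  'b': 1
  'c': 1
  'e': 4
Maximum frequency: 4

4


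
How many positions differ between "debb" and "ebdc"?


Comparing "debb" and "ebdc" position by position:
  Position 0: 'd' vs 'e' => DIFFER
  Position 1: 'e' vs 'b' => DIFFER
  Position 2: 'b' vs 'd' => DIFFER
  Position 3: 'b' vs 'c' => DIFFER
Positions that differ: 4

4


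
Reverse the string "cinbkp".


Input: cinbkp
Reading characters right to left:
  Position 5: 'p'
  Position 4: 'k'
  Position 3: 'b'
  Position 2: 'n'
  Position 1: 'i'
  Position 0: 'c'
Reversed: pkbnic

pkbnic


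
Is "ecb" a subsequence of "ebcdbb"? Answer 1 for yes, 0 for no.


Check if "ecb" is a subsequence of "ebcdbb"
Greedy scan:
  Position 0 ('e'): matches sub[0] = 'e'
  Position 1 ('b'): no match needed
  Position 2 ('c'): matches sub[1] = 'c'
  Position 3 ('d'): no match needed
  Position 4 ('b'): matches sub[2] = 'b'
  Position 5 ('b'): no match needed
All 3 characters matched => is a subsequence

1


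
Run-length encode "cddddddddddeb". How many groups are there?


Input: cddddddddddeb
Scanning for consecutive runs:
  Group 1: 'c' x 1 (positions 0-0)
  Group 2: 'd' x 10 (positions 1-10)
  Group 3: 'e' x 1 (positions 11-11)
  Group 4: 'b' x 1 (positions 12-12)
Total groups: 4

4


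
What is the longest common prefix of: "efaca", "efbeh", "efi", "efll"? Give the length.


Words: efaca, efbeh, efi, efll
  Position 0: all 'e' => match
  Position 1: all 'f' => match
  Position 2: ('a', 'b', 'i', 'l') => mismatch, stop
LCP = "ef" (length 2)

2


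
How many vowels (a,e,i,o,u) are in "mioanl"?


Input: mioanl
Checking each character:
  'm' at position 0: consonant
  'i' at position 1: vowel (running total: 1)
  'o' at position 2: vowel (running total: 2)
  'a' at position 3: vowel (running total: 3)
  'n' at position 4: consonant
  'l' at position 5: consonant
Total vowels: 3

3


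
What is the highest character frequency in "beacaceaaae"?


Input: beacaceaaae
Character counts:
  'a': 5
  'b': 1
  'c': 2
  'e': 3
Maximum frequency: 5

5


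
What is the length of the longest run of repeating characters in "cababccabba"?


Input: "cababccabba"
Scanning for longest run:
  Position 1 ('a'): new char, reset run to 1
  Position 2 ('b'): new char, reset run to 1
  Position 3 ('a'): new char, reset run to 1
  Position 4 ('b'): new char, reset run to 1
  Position 5 ('c'): new char, reset run to 1
  Position 6 ('c'): continues run of 'c', length=2
  Position 7 ('a'): new char, reset run to 1
  Position 8 ('b'): new char, reset run to 1
  Position 9 ('b'): continues run of 'b', length=2
  Position 10 ('a'): new char, reset run to 1
Longest run: 'c' with length 2

2


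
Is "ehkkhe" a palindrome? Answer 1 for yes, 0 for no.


Input: ehkkhe
Reversed: ehkkhe
  Compare pos 0 ('e') with pos 5 ('e'): match
  Compare pos 1 ('h') with pos 4 ('h'): match
  Compare pos 2 ('k') with pos 3 ('k'): match
Result: palindrome

1


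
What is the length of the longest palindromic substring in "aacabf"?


Input: "aacabf"
Checking substrings for palindromes:
  [1:4] "aca" (len 3) => palindrome
  [0:2] "aa" (len 2) => palindrome
Longest palindromic substring: "aca" with length 3

3


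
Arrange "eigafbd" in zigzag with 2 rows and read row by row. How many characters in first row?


Zigzag "eigafbd" into 2 rows:
Placing characters:
  'e' => row 0
  'i' => row 1
  'g' => row 0
  'a' => row 1
  'f' => row 0
  'b' => row 1
  'd' => row 0
Rows:
  Row 0: "egfd"
  Row 1: "iab"
First row length: 4

4


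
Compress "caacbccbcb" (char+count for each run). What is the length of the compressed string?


Input: caacbccbcb
Runs:
  'c' x 1 => "c1"
  'a' x 2 => "a2"
  'c' x 1 => "c1"
  'b' x 1 => "b1"
  'c' x 2 => "c2"
  'b' x 1 => "b1"
  'c' x 1 => "c1"
  'b' x 1 => "b1"
Compressed: "c1a2c1b1c2b1c1b1"
Compressed length: 16

16


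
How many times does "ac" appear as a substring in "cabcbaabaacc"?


Searching for "ac" in "cabcbaabaacc"
Scanning each position:
  Position 0: "ca" => no
  Position 1: "ab" => no
  Position 2: "bc" => no
  Position 3: "cb" => no
  Position 4: "ba" => no
  Position 5: "aa" => no
  Position 6: "ab" => no
  Position 7: "ba" => no
  Position 8: "aa" => no
  Position 9: "ac" => MATCH
  Position 10: "cc" => no
Total occurrences: 1

1
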